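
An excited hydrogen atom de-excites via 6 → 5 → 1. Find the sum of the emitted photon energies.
13.227764 eV

The energy levels of hydrogen are E_n = -13.6057 / n² eV.

First transition (6 → 5):
ΔE₁ = |E_5 - E_6|
ΔE₁ = |-0.544228000000 - (-0.377936111111)| = 0.166291889 eV

Second transition (5 → 1):
ΔE₂ = |E_1 - E_5|
ΔE₂ = |-13.605700000000 - (-0.544228000000)| = 13.061472000 eV

Total energy released:
E_total = ΔE₁ + ΔE₂ = 0.166291889 + 13.061472000 = 13.227764 eV

Note: This equals the direct transition 6 → 1: 13.227764 eV ✓
Energy is conserved regardless of the path taken.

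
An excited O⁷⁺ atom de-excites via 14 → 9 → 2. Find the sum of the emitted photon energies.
213.25 eV

The energy levels of O⁷⁺ are E_n = -13.6057 × 8² / n² eV.

First transition (14 → 9):
ΔE₁ = |E_9 - E_14|
ΔE₁ = |-10.75018272 - (-4.44267755)| = 6.30751 eV

Second transition (9 → 2):
ΔE₂ = |E_2 - E_9|
ΔE₂ = |-217.69120000 - (-10.75018272)| = 206.94102 eV

Total energy released:
E_total = ΔE₁ + ΔE₂ = 6.30751 + 206.94102 = 213.25 eV

Note: This equals the direct transition 14 → 2: 213.25 eV ✓
Energy is conserved regardless of the path taken.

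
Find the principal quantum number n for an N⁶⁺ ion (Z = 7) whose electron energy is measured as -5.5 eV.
n = 11

The exact energy levels follow E_n = -13.6057 Z² / n² eV with Z = 7.

The measured value (-5.5 eV) is reported to only 2 significant figures, so we must test candidate n values and see which one matches to that precision.

Candidate energies:
  n = 9:  E = -13.6057 × 7² / 9² = -8.230609 eV
  n = 10:  E = -13.6057 × 7² / 10² = -6.666793 eV
  n = 11:  E = -13.6057 × 7² / 11² = -5.509746 eV  ← matches
  n = 12:  E = -13.6057 × 7² / 12² = -4.629717 eV
  n = 13:  E = -13.6057 × 7² / 13² = -3.944848 eV

Checking against the measurement of -5.5 eV (2 sig figs), only n = 11 agrees:
E_11 = -5.509746 eV, which rounds to -5.5 eV ✓

Therefore n = 11.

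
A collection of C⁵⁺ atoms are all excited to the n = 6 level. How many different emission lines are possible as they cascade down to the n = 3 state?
6

The electron can occupy levels n = 3, 4, ..., 6 during de-excitation — that is m = 6 - 3 + 1 = 4 distinct levels.

The number of distinct spectral lines equals the number of ways to choose 2 of these m levels (each pair gives one possible emission transition):

Number of lines = m(m-1)/2 = 4×3/2 = 6

These correspond to all possible transitions between the 4 levels:
6 → 5, 6 → 4, 6 → 3, 5 → 4, 5 → 3, 4 → 3

Each transition produces a photon with a unique energy (and thus wavelength). This count does not depend on Z.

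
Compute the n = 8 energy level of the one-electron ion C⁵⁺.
-7.65 eV

For hydrogen-like ions, the energy levels scale with Z²:
E_n = -13.6057 Z² / n² eV

For C⁵⁺ (Z = 6) at n = 8:
E_8 = -13.6057 × 6² / 8²
E_8 = -13.6057 × 36 / 64
E_8 = -489.8052 / 64
E_8 = -7.65 eV

The energy is 36 times more negative than hydrogen at the same n due to the stronger nuclear charge.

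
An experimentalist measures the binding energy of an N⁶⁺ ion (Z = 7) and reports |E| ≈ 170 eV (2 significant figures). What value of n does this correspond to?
n = 2

The exact energy levels follow E_n = -13.6057 Z² / n² eV with Z = 7.

The measured value (-170 eV) is reported to only 2 significant figures, so we must test candidate n values and see which one matches to that precision.

Candidate energies:
  n = 1:  E = -13.6057 × 7² / 1² = -666.67930 eV
  n = 2:  E = -13.6057 × 7² / 2² = -166.66983 eV  ← matches
  n = 3:  E = -13.6057 × 7² / 3² = -74.07548 eV
  n = 4:  E = -13.6057 × 7² / 4² = -41.66746 eV

Checking against the measurement of -170 eV (2 sig figs), only n = 2 agrees:
E_2 = -166.66983 eV, which rounds to -170 eV ✓

Therefore n = 2.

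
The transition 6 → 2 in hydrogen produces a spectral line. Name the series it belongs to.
Balmer series

The spectral series in hydrogen are named based on the final (lower) energy level:
- Lyman series: n_final = 1 (ultraviolet)
- Balmer series: n_final = 2 (visible/near-UV)
- Paschen series: n_final = 3 (infrared)
- Brackett series: n_final = 4 (infrared)
- Pfund series: n_final = 5 (far infrared)

Since this transition ends at n = 2, it belongs to the Balmer series.

For reference, this 6 → 2 line has photon energy
ΔE = 13.6057 eV × (1/2² - 1/6²) = 3.0234888889 eV,
corresponding to wavelength λ = hc/ΔE = 1239.84 eV·nm / 3.0234888889 eV = 410.069309 nm in the visible/near-UV region.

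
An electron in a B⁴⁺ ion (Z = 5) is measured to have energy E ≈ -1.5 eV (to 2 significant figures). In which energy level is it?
n = 15

The exact energy levels follow E_n = -13.6057 Z² / n² eV with Z = 5.

The measured value (-1.5 eV) is reported to only 2 significant figures, so we must test candidate n values and see which one matches to that precision.

Candidate energies:
  n = 13:  E = -13.6057 × 5² / 13² = -2.01268 eV
  n = 14:  E = -13.6057 × 5² / 14² = -1.73542 eV
  n = 15:  E = -13.6057 × 5² / 15² = -1.51174 eV  ← matches
  n = 16:  E = -13.6057 × 5² / 16² = -1.32868 eV
  n = 17:  E = -13.6057 × 5² / 17² = -1.17696 eV

Checking against the measurement of -1.5 eV (2 sig figs), only n = 15 agrees:
E_15 = -1.51174 eV, which rounds to -1.5 eV ✓

Therefore n = 15.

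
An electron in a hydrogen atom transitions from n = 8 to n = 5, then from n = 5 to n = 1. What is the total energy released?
13.3931 eV

The energy levels of hydrogen are E_n = -13.6057 / n² eV.

First transition (8 → 5):
ΔE₁ = |E_5 - E_8|
ΔE₁ = |-0.5442280000 - (-0.2125890625)| = 0.3316389 eV

Second transition (5 → 1):
ΔE₂ = |E_1 - E_5|
ΔE₂ = |-13.6057000000 - (-0.5442280000)| = 13.0614720 eV

Total energy released:
E_total = ΔE₁ + ΔE₂ = 0.3316389 + 13.0614720 = 13.3931 eV

Note: This equals the direct transition 8 → 1: 13.3931 eV ✓
Energy is conserved regardless of the path taken.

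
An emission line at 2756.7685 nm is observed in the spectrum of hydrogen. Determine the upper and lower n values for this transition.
n = 12 → n = 5

First, find the photon energy from the wavelength (hc = 1239.84 eV·nm):
E = hc/λ = 1239.84 eV·nm / 2756.7685 nm = 0.44974397 eV

The energy levels of hydrogen satisfy E_n = -13.6057 / n² eV, so an emission n_i → n_f releases
ΔE = 13.6057 × (1/n_f² − 1/n_i²) eV.

Setting ΔE equal to the photon energy:
1/n_f² − 1/n_i² = 0.44974397 / 13.6057 = 0.033055555

Since 1/n_i² must be positive, we need 1/n_f² > 0.033055555, i.e. n_f ≤ 5. For each allowed n_f, solve n_i = (1/n_f² − 0.033055555)^(−1/2) and check whether it is a whole number:
  n_f = 1: 1/n_i² = 1.000000000 − 0.033055555 = 0.966944445 → n_i = 1.017  (not an integer) ✗
  n_f = 2: 1/n_i² = 0.250000000 − 0.033055555 = 0.216944445 → n_i = 2.147  (not an integer) ✗
  n_f = 3: 1/n_i² = 0.111111111 − 0.033055555 = 0.078055556 → n_i = 3.579  (not an integer) ✗
  n_f = 4: 1/n_i² = 0.062500000 − 0.033055555 = 0.029444445 → n_i = 5.828  (not an integer) ✗
  n_f = 5: 1/n_i² = 0.040000000 − 0.033055555 = 0.006944445 → n_i = 12.000  → integer, n_i = 12 ✓

Only n_f = 5 gives an integer upper level, n_i = 12.

The transition is from n = 12 to n = 5 (emission).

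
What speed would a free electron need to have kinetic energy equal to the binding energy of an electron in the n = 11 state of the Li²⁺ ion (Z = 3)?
5.9664e+05 m/s (or 0.20% of c)

The binding energy at n = 11 for Li²⁺ is:
E_11 = -13.6057 × 3²/11² = -1.0119942 eV
|E_11| = 1.0119942 eV

Convert to Joules:
KE = 1.0119942 eV × (1.602177 × 10⁻¹⁹ J/eV) = 1.621394e-19 J

Using KE = ½mv²:
v = √(2·KE/m_e)
v = √(2 × 1.621394e-19 J / 9.10938 × 10⁻³¹ kg)
v = 5.9664e+05 m/s

This is approximately 0.20% the speed of light.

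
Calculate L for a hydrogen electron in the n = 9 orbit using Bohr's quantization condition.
9.4911e-34 J·s (or 9ℏ)

In the Bohr model, angular momentum is quantized:
L = nℏ

where ℏ = h/(2π) = 1.054572e-34 J·s

For n = 9:
L = 9 × 1.054572e-34 J·s
L = 9.4911e-34 J·s

This can also be written as L = 9ℏ.
The angular momentum is an integer multiple of the reduced Planck constant.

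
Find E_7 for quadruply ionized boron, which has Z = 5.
-6.941684 eV

For hydrogen-like ions, the energy levels scale with Z²:
E_n = -13.6057 Z² / n² eV

For B⁴⁺ (Z = 5) at n = 7:
E_7 = -13.6057 × 5² / 7²
E_7 = -13.6057 × 25 / 49
E_7 = -340.1425 / 49
E_7 = -6.941684 eV

The energy is 25 times more negative than hydrogen at the same n due to the stronger nuclear charge.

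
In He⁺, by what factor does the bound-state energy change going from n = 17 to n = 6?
8.027778

Using E_n = -13.6057 Z² / n² eV with Z = 2:

E_6 = -13.6057 × 2² / 6² = -54.4228 / 36 = -1.511744444444 eV
E_17 = -13.6057 × 2² / 17² = -54.4228 / 289 = -0.188314186851 eV

The ratio is:
E_6/E_17 = (-1.511744444444) / (-0.188314186851)
E_6/E_17 = (-54.4228/36) / (-54.4228/289)
E_6/E_17 = 289/36
E_6/E_17 = 8.027778
(Note: the Z² factors cancel in the ratio.)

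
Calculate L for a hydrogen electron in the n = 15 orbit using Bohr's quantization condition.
1.582e-33 J·s (or 15ℏ)

In the Bohr model, angular momentum is quantized:
L = nℏ

where ℏ = h/(2π) = 1.05457e-34 J·s

For n = 15:
L = 15 × 1.05457e-34 J·s
L = 1.582e-33 J·s

This can also be written as L = 15ℏ.
The angular momentum is an integer multiple of the reduced Planck constant.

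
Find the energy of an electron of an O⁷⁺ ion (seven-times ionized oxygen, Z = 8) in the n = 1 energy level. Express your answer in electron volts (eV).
-870.76 eV

The energy levels of a hydrogen-like atom are given by:
E_n = -13.6057 Z² / n² eV  (with Z = 8 for O⁷⁺)

For n = 1:
E_1 = -13.6057 × 8² / 1²
E_1 = -13.6057 × 64 / 1
E_1 = -870.76 eV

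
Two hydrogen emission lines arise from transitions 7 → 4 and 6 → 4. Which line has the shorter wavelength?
7 → 4

Calculate the energy for each transition:

Transition 7 → 4:
ΔE₁ = |E_4 - E_7| = |-13.6057/4² - (-13.6057/7²)|
ΔE₁ = |-0.850356250000 - (-0.277667346939)| = 0.572688903 eV

Transition 6 → 4:
ΔE₂ = |E_4 - E_6| = |-13.6057/4² - (-13.6057/6²)|
ΔE₂ = |-0.850356250000 - (-0.377936111111)| = 0.472420139 eV

Since 0.572688903 eV > 0.472420139 eV, the transition 7 → 4 emits the more energetic photon.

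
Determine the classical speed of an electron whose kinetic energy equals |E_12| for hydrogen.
1.82e+05 m/s (or 0.061% of c)

The binding energy at n = 12 for hydrogen is:
E_12 = -13.6057/12² = -0.0944840 eV
|E_12| = 0.0944840 eV

Convert to Joules:
KE = 0.0944840 eV × (1.602177 × 10⁻¹⁹ J/eV) = 1.5138e-20 J

Using KE = ½mv²:
v = √(2·KE/m_e)
v = √(2 × 1.5138e-20 J / 9.10938 × 10⁻³¹ kg)
v = 1.82e+05 m/s

This is approximately 0.061% the speed of light.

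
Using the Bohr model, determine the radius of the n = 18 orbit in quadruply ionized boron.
3.4291 nm (or 34.2907 Å)

The Bohr radius formula is:
r_n = n² a₀ / Z

where a₀ = 0.0529177 nm is the Bohr radius.

For B⁴⁺ (Z = 5) at n = 18:
r_18 = 18² × 0.0529177 nm / 5
r_18 = 324 × 0.0529177 nm / 5
r_18 = 17.14533 nm / 5
r_18 = 3.4291 nm

The electron orbits at approximately 3.4291 nm from the nucleus.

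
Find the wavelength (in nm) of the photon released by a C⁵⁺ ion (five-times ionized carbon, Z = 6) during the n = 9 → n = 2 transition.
10.65 nm

First, find the transition energy using E_n = -13.6057 Z² / n² eV:
E_9 = -13.6057 × 6² / 9² = -6.0470 eV
E_2 = -13.6057 × 6² / 2² = -122.4513 eV

Photon energy: |ΔE| = |E_2 - E_9| = 116.4043 eV

Convert to wavelength using E = hc/λ with hc = 1239.84 eV·nm:
λ = hc/E = 1239.84 eV·nm / 116.4043 eV
λ = 10.65 nm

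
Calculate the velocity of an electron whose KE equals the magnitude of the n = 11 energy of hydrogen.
1.99e+05 m/s (or 0.0663% of c)

The binding energy at n = 11 for hydrogen is:
E_11 = -13.6057/11² = -0.112444 eV
|E_11| = 0.112444 eV

Convert to Joules:
KE = 0.112444 eV × (1.602177 × 10⁻¹⁹ J/eV) = 1.8016e-20 J

Using KE = ½mv²:
v = √(2·KE/m_e)
v = √(2 × 1.8016e-20 J / 9.10938 × 10⁻³¹ kg)
v = 1.99e+05 m/s

This is approximately 0.0663% the speed of light.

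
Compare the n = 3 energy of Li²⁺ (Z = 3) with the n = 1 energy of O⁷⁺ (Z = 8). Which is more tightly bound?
O⁷⁺ at n = 1 (E = -870.76480 eV)

Using E_n = -13.6057 Z² / n² eV:

Li²⁺ (Z = 3) at n = 3:
E = -13.6057 × 3² / 3² = -13.6057 × 9 / 9 = -13.60570000 eV

O⁷⁺ (Z = 8) at n = 1:
E = -13.6057 × 8² / 1² = -13.6057 × 64 / 1 = -870.76480000 eV

Since -870.76480000 eV < -13.60570000 eV,
O⁷⁺ at n = 1 is more tightly bound (requires more energy to ionize).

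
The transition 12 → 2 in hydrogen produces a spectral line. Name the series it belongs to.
Balmer series

The spectral series in hydrogen are named based on the final (lower) energy level:
- Lyman series: n_final = 1 (ultraviolet)
- Balmer series: n_final = 2 (visible/near-UV)
- Paschen series: n_final = 3 (infrared)
- Brackett series: n_final = 4 (infrared)
- Pfund series: n_final = 5 (far infrared)

Since this transition ends at n = 2, it belongs to the Balmer series.

For reference, this 12 → 2 line has photon energy
ΔE = 13.6057 eV × (1/2² - 1/12²) = 3.306940972 eV,
corresponding to wavelength λ = hc/ΔE = 1239.84 eV·nm / 3.306940972 eV = 374.92051 nm in the visible/near-UV region.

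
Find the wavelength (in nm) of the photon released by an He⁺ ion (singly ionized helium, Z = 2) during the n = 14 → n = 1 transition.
22.8985 nm

First, find the transition energy using E_n = -13.6057 Z² / n² eV:
E_14 = -13.6057 × 2² / 14² = -0.277667 eV
E_1 = -13.6057 × 2² / 1² = -54.422800 eV

Photon energy: |ΔE| = |E_1 - E_14| = 54.145133 eV

Convert to wavelength using E = hc/λ with hc = 1239.84 eV·nm:
λ = hc/E = 1239.84 eV·nm / 54.145133 eV
λ = 22.8985 nm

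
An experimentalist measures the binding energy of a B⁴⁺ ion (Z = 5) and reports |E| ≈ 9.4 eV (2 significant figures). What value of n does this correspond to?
n = 6

The exact energy levels follow E_n = -13.6057 Z² / n² eV with Z = 5.

The measured value (-9.4 eV) is reported to only 2 significant figures, so we must test candidate n values and see which one matches to that precision.

Candidate energies:
  n = 4:  E = -13.6057 × 5² / 4² = -21.25891 eV
  n = 5:  E = -13.6057 × 5² / 5² = -13.60570 eV
  n = 6:  E = -13.6057 × 5² / 6² = -9.44840 eV  ← matches
  n = 7:  E = -13.6057 × 5² / 7² = -6.94168 eV
  n = 8:  E = -13.6057 × 5² / 8² = -5.31473 eV

Checking against the measurement of -9.4 eV (2 sig figs), only n = 6 agrees:
E_6 = -9.44840 eV, which rounds to -9.4 eV ✓

Therefore n = 6.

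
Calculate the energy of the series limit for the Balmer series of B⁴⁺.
85.036 eV

The series limit corresponds to the transition from n = ∞ to n = 2.
This is the highest energy (shortest wavelength) transition in the Balmer series.

E_∞ = 0 eV
E_2 = -13.6057 × 5² / 2² = -85.036 eV

Energy at series limit:
ΔE = E_∞ - E_2 = 0 - (-85.036) = 85.036 eV

This energy equals the ionization energy from the n = 2 state of B⁴⁺.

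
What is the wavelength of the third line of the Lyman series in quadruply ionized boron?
3.8881 nm

The lines of a series are numbered from the longest wavelength (smallest ΔE) outward; the third line is the transition from n = n_f + 3 to n_f.
The Lyman series has all transitions ending at n_f = 1.

For B⁴⁺ (Z = 5), the third line (γ-line) is the jump from n = 4 to n = 1:
E_4 = -13.6057 × 5² / 4² = -21.258906 eV
E_1 = -13.6057 × 5² / 1² = -340.142500 eV
ΔE = E_4 - E_1 = 318.883594 eV

λ = hc/E = 1239.84 eV·nm / 318.883594 eV
λ = 3.8881 nm

This is the γ-line of the Lyman series in B⁴⁺.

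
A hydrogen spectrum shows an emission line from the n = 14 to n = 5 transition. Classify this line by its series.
Pfund series

The spectral series in hydrogen are named based on the final (lower) energy level:
- Lyman series: n_final = 1 (ultraviolet)
- Balmer series: n_final = 2 (visible/near-UV)
- Paschen series: n_final = 3 (infrared)
- Brackett series: n_final = 4 (infrared)
- Pfund series: n_final = 5 (far infrared)

Since this transition ends at n = 5, it belongs to the Pfund series.

For reference, this 14 → 5 line has photon energy
ΔE = 13.6057 eV × (1/5² - 1/14²) = 0.4748111633 eV,
corresponding to wavelength λ = hc/ΔE = 1239.84 eV·nm / 0.4748111633 eV = 2611.2276 nm in the far infrared region.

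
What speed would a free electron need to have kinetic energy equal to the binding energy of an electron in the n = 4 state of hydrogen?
5.46923e+05 m/s (or 0.182% of c)

The binding energy at n = 4 for hydrogen is:
E_4 = -13.6057/4² = -0.850356250 eV
|E_4| = 0.850356250 eV

Convert to Joules:
KE = 0.850356250 eV × (1.602177 × 10⁻¹⁹ J/eV) = 1.3624212e-19 J

Using KE = ½mv²:
v = √(2·KE/m_e)
v = √(2 × 1.3624212e-19 J / 9.10938 × 10⁻³¹ kg)
v = 5.46923e+05 m/s

This is approximately 0.182% the speed of light.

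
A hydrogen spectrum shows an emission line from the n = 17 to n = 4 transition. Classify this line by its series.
Brackett series

The spectral series in hydrogen are named based on the final (lower) energy level:
- Lyman series: n_final = 1 (ultraviolet)
- Balmer series: n_final = 2 (visible/near-UV)
- Paschen series: n_final = 3 (infrared)
- Brackett series: n_final = 4 (infrared)
- Pfund series: n_final = 5 (far infrared)

Since this transition ends at n = 4, it belongs to the Brackett series.

For reference, this 17 → 4 line has photon energy
ΔE = 13.6057 eV × (1/4² - 1/17²) = 0.803277703 eV,
corresponding to wavelength λ = hc/ΔE = 1239.84 eV·nm / 0.803277703 eV = 1543.476 nm in the infrared region.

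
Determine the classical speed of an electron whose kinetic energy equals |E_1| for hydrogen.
2.19e+06 m/s (or 0.7297% of c)

The binding energy at n = 1 for hydrogen is:
E_1 = -13.6057/1² = -13.605700 eV
|E_1| = 13.605700 eV

Convert to Joules:
KE = 13.605700 eV × (1.602177 × 10⁻¹⁹ J/eV) = 2.1799e-18 J

Using KE = ½mv²:
v = √(2·KE/m_e)
v = √(2 × 2.1799e-18 J / 9.10938 × 10⁻³¹ kg)
v = 2.19e+06 m/s

This is approximately 0.7297% the speed of light.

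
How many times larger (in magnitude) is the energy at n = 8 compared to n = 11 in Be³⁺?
1.890625

Using E_n = -13.6057 Z² / n² eV with Z = 4:

E_8 = -13.6057 × 4² / 8² = -217.6912 / 64 = -3.401425000000 eV
E_11 = -13.6057 × 4² / 11² = -217.6912 / 121 = -1.799100826446 eV

The ratio is:
E_8/E_11 = (-3.401425000000) / (-1.799100826446)
E_8/E_11 = (-217.6912/64) / (-217.6912/121)
E_8/E_11 = 121/64
E_8/E_11 = 1.890625
(Note: the Z² factors cancel in the ratio.)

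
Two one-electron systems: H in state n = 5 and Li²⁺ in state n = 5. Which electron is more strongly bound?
Li²⁺ at n = 5 (E = -4.898052 eV)

Using E_n = -13.6057 Z² / n² eV:

H (Z = 1) at n = 5:
E = -13.6057 × 1² / 5² = -13.6057 × 1 / 25 = -0.544228000 eV

Li²⁺ (Z = 3) at n = 5:
E = -13.6057 × 3² / 5² = -13.6057 × 9 / 25 = -4.898052000 eV

Since -4.898052000 eV < -0.544228000 eV,
Li²⁺ at n = 5 is more tightly bound (requires more energy to ionize).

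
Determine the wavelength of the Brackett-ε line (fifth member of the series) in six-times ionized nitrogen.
37.0801 nm

The lines of a series are numbered from the longest wavelength (smallest ΔE) outward; the fifth line is the transition from n = n_f + 5 to n_f.
The Brackett series has all transitions ending at n_f = 4.

For N⁶⁺ (Z = 7), the fifth line (ε-line) is the jump from n = 9 to n = 4:
E_9 = -13.6057 × 7² / 9² = -8.230609 eV
E_4 = -13.6057 × 7² / 4² = -41.667456 eV
ΔE = E_9 - E_4 = 33.436847 eV

λ = hc/E = 1239.84 eV·nm / 33.436847 eV
λ = 37.0801 nm

This is the ε-line of the Brackett series in N⁶⁺.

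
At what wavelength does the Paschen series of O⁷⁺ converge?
12.81467 nm

The series limit corresponds to the transition from n = ∞ to n = 3.
This is the highest energy (shortest wavelength) transition in the Paschen series.

E_∞ = 0 eV
E_3 = -13.6057 × 8² / 3² = -96.7516444 eV

Energy at series limit:
ΔE = E_∞ - E_3 = 0 - (-96.7516444) = 96.7516444 eV
λ = hc/E = 1239.84 eV·nm / 96.7516444 eV = 12.81467 nm

This energy equals the ionization energy from the n = 3 state of O⁷⁺.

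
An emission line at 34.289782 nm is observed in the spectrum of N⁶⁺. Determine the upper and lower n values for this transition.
n = 11 → n = 4

First, find the photon energy from the wavelength (hc = 1239.84 eV·nm):
E = hc/λ = 1239.84 eV·nm / 34.289782 nm = 36.157710 eV

The energy levels of N⁶⁺ satisfy E_n = -13.6057 × 7² / n² eV, so an emission n_i → n_f releases
ΔE = 13.6057 × 7² × (1/n_f² − 1/n_i²) eV.

Setting ΔE equal to the photon energy:
1/n_f² − 1/n_i² = 36.157710 / (13.6057 × 7²) = 0.054235537

Since 1/n_i² must be positive, we need 1/n_f² > 0.054235537, i.e. n_f ≤ 4. For each allowed n_f, solve n_i = (1/n_f² − 0.054235537)^(−1/2) and check whether it is a whole number:
  n_f = 1: 1/n_i² = 1.000000000 − 0.054235537 = 0.945764463 → n_i = 1.028  (not an integer) ✗
  n_f = 2: 1/n_i² = 0.250000000 − 0.054235537 = 0.195764463 → n_i = 2.260  (not an integer) ✗
  n_f = 3: 1/n_i² = 0.111111111 − 0.054235537 = 0.056875574 → n_i = 4.193  (not an integer) ✗
  n_f = 4: 1/n_i² = 0.062500000 − 0.054235537 = 0.008264463 → n_i = 11.000  → integer, n_i = 11 ✓

Only n_f = 4 gives an integer upper level, n_i = 11.

The transition is from n = 11 to n = 4 (emission).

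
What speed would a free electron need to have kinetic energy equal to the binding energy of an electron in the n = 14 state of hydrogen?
1.56264e+05 m/s (or 0.0521% of c)

The binding energy at n = 14 for hydrogen is:
E_14 = -13.6057/14² = -0.0694168367 eV
|E_14| = 0.0694168367 eV

Convert to Joules:
KE = 0.0694168367 eV × (1.602177 × 10⁻¹⁹ J/eV) = 1.1121806e-20 J

Using KE = ½mv²:
v = √(2·KE/m_e)
v = √(2 × 1.1121806e-20 J / 9.10938 × 10⁻³¹ kg)
v = 1.56264e+05 m/s

This is approximately 0.0521% the speed of light.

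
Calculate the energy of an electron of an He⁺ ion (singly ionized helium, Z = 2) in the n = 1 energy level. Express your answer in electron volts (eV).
-54.42280 eV

The energy levels of a hydrogen-like atom are given by:
E_n = -13.6057 Z² / n² eV  (with Z = 2 for He⁺)

For n = 1:
E_1 = -13.6057 × 2² / 1²
E_1 = -13.6057 × 4 / 1
E_1 = -54.42280 eV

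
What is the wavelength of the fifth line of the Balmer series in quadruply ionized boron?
15.876 nm

The lines of a series are numbered from the longest wavelength (smallest ΔE) outward; the fifth line is the transition from n = n_f + 5 to n_f.
The Balmer series has all transitions ending at n_f = 2.

For B⁴⁺ (Z = 5), the fifth line (ε-line) is the jump from n = 7 to n = 2:
E_7 = -13.6057 × 5² / 7² = -6.94168 eV
E_2 = -13.6057 × 5² / 2² = -85.03563 eV
ΔE = E_7 - E_2 = 78.09395 eV

λ = hc/E = 1239.84 eV·nm / 78.09395 eV
λ = 15.876 nm

This is the ε-line of the Balmer series in B⁴⁺.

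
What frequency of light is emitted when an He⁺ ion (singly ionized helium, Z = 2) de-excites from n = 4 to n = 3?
6.39692e+14 Hz

First, find the transition energy:
E_4 = -13.6057 × 2² / 4² = -3.40142500 eV
E_3 = -13.6057 × 2² / 3² = -6.04697778 eV
|ΔE| = |E_3 - E_4| = 2.64555278 eV

Convert to Joules: E = 2.64555278 eV × (1.602177 × 10⁻¹⁹ J/eV) = 4.2386438e-19 J

Using E = hf:
f = E/h = 4.2386438e-19 J / (6.62607 × 10⁻³⁴ J·s)
f = 6.39692e+14 Hz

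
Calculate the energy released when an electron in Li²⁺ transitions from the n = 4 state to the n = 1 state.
114.79809 eV

The energy levels are E_n = -13.6057 Z² eV / n².

Energy at n = 4: E_4 = -13.6057 × 3² / 4² = -7.65320625 eV
Energy at n = 1: E_1 = -13.6057 × 3² / 1² = -122.45130000 eV

For emission (electron falling to lower state), the photon energy is:
E_photon = E_4 - E_1 = |-7.65320625 - (-122.45130000)|
E_photon = 114.79809 eV

This energy is carried away by the emitted photon.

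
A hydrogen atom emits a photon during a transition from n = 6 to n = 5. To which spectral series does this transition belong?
Pfund series

The spectral series in hydrogen are named based on the final (lower) energy level:
- Lyman series: n_final = 1 (ultraviolet)
- Balmer series: n_final = 2 (visible/near-UV)
- Paschen series: n_final = 3 (infrared)
- Brackett series: n_final = 4 (infrared)
- Pfund series: n_final = 5 (far infrared)

Since this transition ends at n = 5, it belongs to the Pfund series.

For reference, this 6 → 5 line has photon energy
ΔE = 13.6057 eV × (1/5² - 1/6²) = 0.16629189 eV,
corresponding to wavelength λ = hc/ΔE = 1239.84 eV·nm / 0.16629189 eV = 7455.81 nm in the far infrared region.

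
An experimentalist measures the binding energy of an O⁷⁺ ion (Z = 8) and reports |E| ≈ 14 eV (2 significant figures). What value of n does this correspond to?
n = 8

The exact energy levels follow E_n = -13.6057 Z² / n² eV with Z = 8.

The measured value (-14 eV) is reported to only 2 significant figures, so we must test candidate n values and see which one matches to that precision.

Candidate energies:
  n = 6:  E = -13.6057 × 8² / 6² = -24.18791 eV
  n = 7:  E = -13.6057 × 8² / 7² = -17.77071 eV
  n = 8:  E = -13.6057 × 8² / 8² = -13.60570 eV  ← matches
  n = 9:  E = -13.6057 × 8² / 9² = -10.75018 eV
  n = 10:  E = -13.6057 × 8² / 10² = -8.70765 eV

Checking against the measurement of -14 eV (2 sig figs), only n = 8 agrees:
E_8 = -13.60570 eV, which rounds to -14 eV ✓

Therefore n = 8.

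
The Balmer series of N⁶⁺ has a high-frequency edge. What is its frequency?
4.03e+16 Hz

The series limit corresponds to the transition from n = ∞ to n = 2.
This is the highest energy (shortest wavelength) transition in the Balmer series.

E_∞ = 0 eV
E_2 = -13.6057 × 7² / 2² = -166.66982500 eV

Energy at series limit:
ΔE = E_∞ - E_2 = 0 - (-166.66982500) = 166.66982500 eV
E = 166.66982500 eV × (1.602177 × 10⁻¹⁹ J/eV) = 2.6703e-17 J
f = E/h = 2.6703e-17 J / (6.62607 × 10⁻³⁴ J·s) = 4.03e+16 Hz

This energy equals the ionization energy from the n = 2 state of N⁶⁺.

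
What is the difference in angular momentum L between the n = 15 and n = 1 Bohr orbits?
1.476e-33 J·s (or 14ℏ)

In the Bohr model, L_n = nℏ where ℏ = 1.05457e-34 J·s.

L_15 = 15ℏ = 1.58186e-33 J·s
L_1 = 1ℏ = 1.05457e-34 J·s

ΔL = L_15 - L_1 = (15 - 1)ℏ = 14ℏ
ΔL = 14 × 1.05457e-34 J·s = 1.476e-33 J·s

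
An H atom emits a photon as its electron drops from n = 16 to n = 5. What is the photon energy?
0.491081 eV

The energy levels are E_n = -13.6057 eV / n².

Energy at n = 16: E_16 = -13.6057 / 16² = -0.053147266 eV
Energy at n = 5: E_5 = -13.6057 / 5² = -0.544228000 eV

For emission (electron falling to lower state), the photon energy is:
E_photon = E_16 - E_5 = |-0.053147266 - (-0.544228000)|
E_photon = 0.491081 eV

This energy is carried away by the emitted photon.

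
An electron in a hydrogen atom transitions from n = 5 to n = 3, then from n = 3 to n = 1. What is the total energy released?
13.0615 eV

The energy levels of hydrogen are E_n = -13.6057 / n² eV.

First transition (5 → 3):
ΔE₁ = |E_3 - E_5|
ΔE₁ = |-1.5117444444 - (-0.5442280000)| = 0.9675164 eV

Second transition (3 → 1):
ΔE₂ = |E_1 - E_3|
ΔE₂ = |-13.6057000000 - (-1.5117444444)| = 12.0939556 eV

Total energy released:
E_total = ΔE₁ + ΔE₂ = 0.9675164 + 12.0939556 = 13.0615 eV

Note: This equals the direct transition 5 → 1: 13.0615 eV ✓
Energy is conserved regardless of the path taken.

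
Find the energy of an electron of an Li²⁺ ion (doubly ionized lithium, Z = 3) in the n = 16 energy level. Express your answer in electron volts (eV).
-0.4783 eV

The energy levels of a hydrogen-like atom are given by:
E_n = -13.6057 Z² / n² eV  (with Z = 3 for Li²⁺)

For n = 16:
E_16 = -13.6057 × 3² / 16²
E_16 = -13.6057 × 9 / 256
E_16 = -0.4783 eV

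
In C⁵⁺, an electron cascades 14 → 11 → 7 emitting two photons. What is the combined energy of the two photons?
7.497018 eV

The energy levels of C⁵⁺ are E_n = -13.6057 × 6² / n² eV.

First transition (14 → 11):
ΔE₁ = |E_11 - E_14|
ΔE₁ = |-4.047976859504 - (-2.499006122449)| = 1.548970737 eV

Second transition (11 → 7):
ΔE₂ = |E_7 - E_11|
ΔE₂ = |-9.996024489796 - (-4.047976859504)| = 5.948047630 eV

Total energy released:
E_total = ΔE₁ + ΔE₂ = 1.548970737 + 5.948047630 = 7.497018 eV

Note: This equals the direct transition 14 → 7: 7.497018 eV ✓
Energy is conserved regardless of the path taken.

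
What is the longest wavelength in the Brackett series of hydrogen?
4050.0673 nm

The longest wavelength corresponds to the smallest energy transition in the series.
The Brackett series has all transitions ending at n_f = 4.

For H, the first line (α-line) is the jump from n = 5 to n = 4:
E_5 = -13.6057 / 5² = -0.5442280000 eV
E_4 = -13.6057 / 4² = -0.8503562500 eV
ΔE = E_5 - E_4 = 0.3061282500 eV

λ = hc/E = 1239.84 eV·nm / 0.3061282500 eV
λ = 4050.0673 nm

This is the α-line of the Brackett series in H.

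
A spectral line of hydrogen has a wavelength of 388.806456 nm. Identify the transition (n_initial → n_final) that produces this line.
n = 8 → n = 2

First, find the photon energy from the wavelength (hc = 1239.84 eV·nm):
E = hc/λ = 1239.84 eV·nm / 388.806456 nm = 3.1888359 eV

The energy levels of hydrogen satisfy E_n = -13.6057 / n² eV, so an emission n_i → n_f releases
ΔE = 13.6057 × (1/n_f² − 1/n_i²) eV.

Setting ΔE equal to the photon energy:
1/n_f² − 1/n_i² = 3.1888359 / 13.6057 = 0.23437500

Since 1/n_i² must be positive, we need 1/n_f² > 0.23437500, i.e. n_f ≤ 2. For each allowed n_f, solve n_i = (1/n_f² − 0.23437500)^(−1/2) and check whether it is a whole number:
  n_f = 1: 1/n_i² = 1.00000000 − 0.23437500 = 0.76562500 → n_i = 1.143  (not an integer) ✗
  n_f = 2: 1/n_i² = 0.25000000 − 0.23437500 = 0.01562500 → n_i = 8.000  → integer, n_i = 8 ✓

Only n_f = 2 gives an integer upper level, n_i = 8.

The transition is from n = 8 to n = 2 (emission).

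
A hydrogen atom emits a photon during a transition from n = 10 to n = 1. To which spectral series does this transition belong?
Lyman series

The spectral series in hydrogen are named based on the final (lower) energy level:
- Lyman series: n_final = 1 (ultraviolet)
- Balmer series: n_final = 2 (visible/near-UV)
- Paschen series: n_final = 3 (infrared)
- Brackett series: n_final = 4 (infrared)
- Pfund series: n_final = 5 (far infrared)

Since this transition ends at n = 1, it belongs to the Lyman series.

For reference, this 10 → 1 line has photon energy
ΔE = 13.6057 eV × (1/1² - 1/10²) = 13.469643 eV,
corresponding to wavelength λ = hc/ΔE = 1239.84 eV·nm / 13.469643 eV = 92.0470 nm in the ultraviolet region.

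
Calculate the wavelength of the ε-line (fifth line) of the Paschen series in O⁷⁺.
14.911611 nm

The lines of a series are numbered from the longest wavelength (smallest ΔE) outward; the fifth line is the transition from n = n_f + 5 to n_f.
The Paschen series has all transitions ending at n_f = 3.

For O⁷⁺ (Z = 8), the fifth line (ε-line) is the jump from n = 8 to n = 3:
E_8 = -13.6057 × 8² / 8² = -13.60570000 eV
E_3 = -13.6057 × 8² / 3² = -96.75164444 eV
ΔE = E_8 - E_3 = 83.14594444 eV

λ = hc/E = 1239.84 eV·nm / 83.14594444 eV
λ = 14.911611 nm

This is the ε-line of the Paschen series in O⁷⁺.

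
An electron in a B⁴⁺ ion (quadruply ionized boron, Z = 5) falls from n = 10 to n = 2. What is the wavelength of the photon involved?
15.18775 nm

First, find the transition energy using E_n = -13.6057 Z² / n² eV:
E_10 = -13.6057 × 5² / 10² = -3.4014250 eV
E_2 = -13.6057 × 5² / 2² = -85.0356250 eV

Photon energy: |ΔE| = |E_2 - E_10| = 81.6342000 eV

Convert to wavelength using E = hc/λ with hc = 1239.84 eV·nm:
λ = hc/E = 1239.84 eV·nm / 81.6342000 eV
λ = 15.18775 nm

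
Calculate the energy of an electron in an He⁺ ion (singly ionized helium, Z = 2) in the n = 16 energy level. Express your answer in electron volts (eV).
-0.21 eV

The energy levels of a hydrogen-like atom are given by:
E_n = -13.6057 Z² / n² eV  (with Z = 2 for He⁺)

For n = 16:
E_16 = -13.6057 × 2² / 16²
E_16 = -13.6057 × 4 / 256
E_16 = -0.21 eV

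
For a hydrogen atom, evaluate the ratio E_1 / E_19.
361.00

Using E_n = -13.6057 Z² / n² eV with Z = 1:

E_1 = -13.6057 / 1² = -13.6057 / 1 = -13.60570000 eV
E_19 = -13.6057 / 19² = -13.6057 / 361 = -0.03768892 eV

The ratio is:
E_1/E_19 = (-13.60570000) / (-0.03768892)
E_1/E_19 = (-13.6057/1) / (-13.6057/361)
E_1/E_19 = 361/1
E_1/E_19 = 361.00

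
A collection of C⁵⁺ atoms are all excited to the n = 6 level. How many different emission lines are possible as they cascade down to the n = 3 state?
6

The electron can occupy levels n = 3, 4, ..., 6 during de-excitation — that is m = 6 - 3 + 1 = 4 distinct levels.

The number of distinct spectral lines equals the number of ways to choose 2 of these m levels (each pair gives one possible emission transition):

Number of lines = m(m-1)/2 = 4×3/2 = 6

These correspond to all possible transitions between the 4 levels:
6 → 5, 6 → 4, 6 → 3, 5 → 4, 5 → 3, 4 → 3

Each transition produces a photon with a unique energy (and thus wavelength). This count does not depend on Z.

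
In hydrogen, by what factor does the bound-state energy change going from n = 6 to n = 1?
36.00

Using E_n = -13.6057 Z² / n² eV with Z = 1:

E_1 = -13.6057 / 1² = -13.6057 / 1 = -13.60570000 eV
E_6 = -13.6057 / 6² = -13.6057 / 36 = -0.37793611 eV

The ratio is:
E_1/E_6 = (-13.60570000) / (-0.37793611)
E_1/E_6 = (-13.6057/1) / (-13.6057/36)
E_1/E_6 = 36/1
E_1/E_6 = 36.00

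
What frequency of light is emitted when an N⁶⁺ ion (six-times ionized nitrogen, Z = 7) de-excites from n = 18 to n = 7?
2.792e+15 Hz

First, find the transition energy:
E_18 = -13.6057 × 7² / 18² = -2.057652 eV
E_7 = -13.6057 × 7² / 7² = -13.605700 eV
|ΔE| = |E_7 - E_18| = 11.548048 eV

Convert to Joules: E = 11.548048 eV × (1.602177 × 10⁻¹⁹ J/eV) = 1.85020e-18 J

Using E = hf:
f = E/h = 1.85020e-18 J / (6.62607 × 10⁻³⁴ J·s)
f = 2.792e+15 Hz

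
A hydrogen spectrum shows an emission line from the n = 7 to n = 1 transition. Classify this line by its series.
Lyman series

The spectral series in hydrogen are named based on the final (lower) energy level:
- Lyman series: n_final = 1 (ultraviolet)
- Balmer series: n_final = 2 (visible/near-UV)
- Paschen series: n_final = 3 (infrared)
- Brackett series: n_final = 4 (infrared)
- Pfund series: n_final = 5 (far infrared)

Since this transition ends at n = 1, it belongs to the Lyman series.

For reference, this 7 → 1 line has photon energy
ΔE = 13.6057 eV × (1/1² - 1/7²) = 13.32803265 eV,
corresponding to wavelength λ = hc/ΔE = 1239.84 eV·nm / 13.32803265 eV = 93.024982 nm in the ultraviolet region.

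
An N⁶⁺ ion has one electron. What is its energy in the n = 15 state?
-2.9630 eV

For hydrogen-like ions, the energy levels scale with Z²:
E_n = -13.6057 Z² / n² eV

For N⁶⁺ (Z = 7) at n = 15:
E_15 = -13.6057 × 7² / 15²
E_15 = -13.6057 × 49 / 225
E_15 = -666.6793 / 225
E_15 = -2.9630 eV

The energy is 49 times more negative than hydrogen at the same n due to the stronger nuclear charge.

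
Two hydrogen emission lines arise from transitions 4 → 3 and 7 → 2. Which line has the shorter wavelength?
7 → 2

Calculate the energy for each transition:

Transition 4 → 3:
ΔE₁ = |E_3 - E_4| = |-13.6057/3² - (-13.6057/4²)|
ΔE₁ = |-1.51174444 - (-0.85035625)| = 0.66139 eV

Transition 7 → 2:
ΔE₂ = |E_2 - E_7| = |-13.6057/2² - (-13.6057/7²)|
ΔE₂ = |-3.40142500 - (-0.27766735)| = 3.12376 eV

Since 3.12376 eV > 0.66139 eV, the transition 7 → 2 emits the more energetic photon.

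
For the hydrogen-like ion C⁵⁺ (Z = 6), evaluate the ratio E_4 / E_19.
22.5625

Using E_n = -13.6057 Z² / n² eV with Z = 6:

E_4 = -13.6057 × 6² / 4² = -489.8052 / 16 = -30.6128250000 eV
E_19 = -13.6057 × 6² / 19² = -489.8052 / 361 = -1.3568011080 eV

The ratio is:
E_4/E_19 = (-30.6128250000) / (-1.3568011080)
E_4/E_19 = (-489.8052/16) / (-489.8052/361)
E_4/E_19 = 361/16
E_4/E_19 = 22.5625
(Note: the Z² factors cancel in the ratio.)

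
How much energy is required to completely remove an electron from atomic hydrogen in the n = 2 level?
3.401425 eV

The ionization energy is the energy needed to remove the electron completely (n → ∞).

For hydrogen, E_n = -13.6057 eV / n².

At n = 2: E_2 = -13.6057 / 2² = -3.401425000 eV
At n = ∞: E_∞ = 0 eV

Ionization energy = E_∞ - E_2 = 0 - (-3.401425000) = 3.401425000 eV
Ionization energy ≈ 3.401425 eV

This is also called the binding energy of the electron in state n = 2.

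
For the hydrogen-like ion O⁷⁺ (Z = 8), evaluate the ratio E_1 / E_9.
81.000000

Using E_n = -13.6057 Z² / n² eV with Z = 8:

E_1 = -13.6057 × 8² / 1² = -870.7648 / 1 = -870.764800000000 eV
E_9 = -13.6057 × 8² / 9² = -870.7648 / 81 = -10.750182716049 eV

The ratio is:
E_1/E_9 = (-870.764800000000) / (-10.750182716049)
E_1/E_9 = (-870.7648/1) / (-870.7648/81)
E_1/E_9 = 81/1
E_1/E_9 = 81.000000
(Note: the Z² factors cancel in the ratio.)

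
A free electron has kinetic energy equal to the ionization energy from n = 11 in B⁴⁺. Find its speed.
9.94e+05 m/s (or 0.3317% of c)

The binding energy at n = 11 for B⁴⁺ is:
E_11 = -13.6057 × 5²/11² = -2.811095 eV
|E_11| = 2.811095 eV

Convert to Joules:
KE = 2.811095 eV × (1.602177 × 10⁻¹⁹ J/eV) = 4.5039e-19 J

Using KE = ½mv²:
v = √(2·KE/m_e)
v = √(2 × 4.5039e-19 J / 9.10938 × 10⁻³¹ kg)
v = 9.94e+05 m/s

This is approximately 0.3317% the speed of light.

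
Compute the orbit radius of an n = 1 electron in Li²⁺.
0.01764 nm (or 0.17639 Å)

The Bohr radius formula is:
r_n = n² a₀ / Z

where a₀ = 0.05291772 nm is the Bohr radius.

For Li²⁺ (Z = 3) at n = 1:
r_1 = 1² × 0.05291772 nm / 3
r_1 = 1 × 0.05291772 nm / 3
r_1 = 0.052918 nm / 3
r_1 = 0.01764 nm

The electron orbits at approximately 0.01764 nm from the nucleus.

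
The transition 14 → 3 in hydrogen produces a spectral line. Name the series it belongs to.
Paschen series

The spectral series in hydrogen are named based on the final (lower) energy level:
- Lyman series: n_final = 1 (ultraviolet)
- Balmer series: n_final = 2 (visible/near-UV)
- Paschen series: n_final = 3 (infrared)
- Brackett series: n_final = 4 (infrared)
- Pfund series: n_final = 5 (far infrared)

Since this transition ends at n = 3, it belongs to the Paschen series.

For reference, this 14 → 3 line has photon energy
ΔE = 13.6057 eV × (1/3² - 1/14²) = 1.4423276077 eV,
corresponding to wavelength λ = hc/ΔE = 1239.84 eV·nm / 1.4423276077 eV = 859.610530 nm in the infrared region.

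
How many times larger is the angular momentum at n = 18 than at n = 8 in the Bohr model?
2.2500

In the Bohr model, L_n = nℏ, so the ratio is purely the ratio of quantum numbers:

L_18/L_8 = 18ℏ / 8ℏ = 18/8 = 2.2500

The angular momentum scales linearly with n.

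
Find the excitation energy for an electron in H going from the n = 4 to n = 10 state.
0.714 eV

The energy levels of a hydrogen-like atom are E_n = -13.6057 eV / n².

Energy at n = 4: E_4 = -13.6057 / 4² = -0.850356 eV
Energy at n = 10: E_10 = -13.6057 / 10² = -0.136057 eV

The excitation energy is the difference:
ΔE = E_10 - E_4
ΔE = -0.136057 - (-0.850356)
ΔE = 0.714 eV

Since this is positive, energy must be absorbed (photon absorption).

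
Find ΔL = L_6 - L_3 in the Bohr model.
3.164e-34 J·s (or 3ℏ)

In the Bohr model, L_n = nℏ where ℏ = 1.05457e-34 J·s.

L_6 = 6ℏ = 6.32742e-34 J·s
L_3 = 3ℏ = 3.16371e-34 J·s

ΔL = L_6 - L_3 = (6 - 3)ℏ = 3ℏ
ΔL = 3 × 1.05457e-34 J·s = 3.164e-34 J·s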